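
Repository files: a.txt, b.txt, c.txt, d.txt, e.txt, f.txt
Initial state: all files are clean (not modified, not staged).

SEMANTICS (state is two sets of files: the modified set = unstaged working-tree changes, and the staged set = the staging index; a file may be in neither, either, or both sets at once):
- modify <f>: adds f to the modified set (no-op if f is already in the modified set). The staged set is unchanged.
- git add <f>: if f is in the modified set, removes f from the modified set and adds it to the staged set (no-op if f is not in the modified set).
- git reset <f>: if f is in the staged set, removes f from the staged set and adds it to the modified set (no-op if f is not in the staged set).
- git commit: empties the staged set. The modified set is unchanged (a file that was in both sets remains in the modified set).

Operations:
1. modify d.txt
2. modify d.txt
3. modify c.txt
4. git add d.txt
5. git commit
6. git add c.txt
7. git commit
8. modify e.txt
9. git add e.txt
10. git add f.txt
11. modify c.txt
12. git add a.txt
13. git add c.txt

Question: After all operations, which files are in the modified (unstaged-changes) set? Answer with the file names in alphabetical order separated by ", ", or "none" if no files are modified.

Answer: none

Derivation:
After op 1 (modify d.txt): modified={d.txt} staged={none}
After op 2 (modify d.txt): modified={d.txt} staged={none}
After op 3 (modify c.txt): modified={c.txt, d.txt} staged={none}
After op 4 (git add d.txt): modified={c.txt} staged={d.txt}
After op 5 (git commit): modified={c.txt} staged={none}
After op 6 (git add c.txt): modified={none} staged={c.txt}
After op 7 (git commit): modified={none} staged={none}
After op 8 (modify e.txt): modified={e.txt} staged={none}
After op 9 (git add e.txt): modified={none} staged={e.txt}
After op 10 (git add f.txt): modified={none} staged={e.txt}
After op 11 (modify c.txt): modified={c.txt} staged={e.txt}
After op 12 (git add a.txt): modified={c.txt} staged={e.txt}
After op 13 (git add c.txt): modified={none} staged={c.txt, e.txt}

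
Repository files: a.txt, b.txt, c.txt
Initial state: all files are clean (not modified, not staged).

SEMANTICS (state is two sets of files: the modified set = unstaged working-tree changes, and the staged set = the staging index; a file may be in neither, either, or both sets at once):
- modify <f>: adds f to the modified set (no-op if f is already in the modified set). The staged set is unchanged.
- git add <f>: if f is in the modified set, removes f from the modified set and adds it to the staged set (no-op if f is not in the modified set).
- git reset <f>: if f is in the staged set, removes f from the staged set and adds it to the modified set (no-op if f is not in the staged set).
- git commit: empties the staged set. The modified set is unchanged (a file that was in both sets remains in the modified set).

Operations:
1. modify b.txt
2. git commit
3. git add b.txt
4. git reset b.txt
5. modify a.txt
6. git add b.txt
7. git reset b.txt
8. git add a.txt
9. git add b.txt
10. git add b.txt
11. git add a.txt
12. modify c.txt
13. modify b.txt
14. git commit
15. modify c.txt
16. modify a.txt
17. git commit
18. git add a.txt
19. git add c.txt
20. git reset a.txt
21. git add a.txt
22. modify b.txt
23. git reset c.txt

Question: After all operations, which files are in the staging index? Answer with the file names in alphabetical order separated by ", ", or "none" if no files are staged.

Answer: a.txt

Derivation:
After op 1 (modify b.txt): modified={b.txt} staged={none}
After op 2 (git commit): modified={b.txt} staged={none}
After op 3 (git add b.txt): modified={none} staged={b.txt}
After op 4 (git reset b.txt): modified={b.txt} staged={none}
After op 5 (modify a.txt): modified={a.txt, b.txt} staged={none}
After op 6 (git add b.txt): modified={a.txt} staged={b.txt}
After op 7 (git reset b.txt): modified={a.txt, b.txt} staged={none}
After op 8 (git add a.txt): modified={b.txt} staged={a.txt}
After op 9 (git add b.txt): modified={none} staged={a.txt, b.txt}
After op 10 (git add b.txt): modified={none} staged={a.txt, b.txt}
After op 11 (git add a.txt): modified={none} staged={a.txt, b.txt}
After op 12 (modify c.txt): modified={c.txt} staged={a.txt, b.txt}
After op 13 (modify b.txt): modified={b.txt, c.txt} staged={a.txt, b.txt}
After op 14 (git commit): modified={b.txt, c.txt} staged={none}
After op 15 (modify c.txt): modified={b.txt, c.txt} staged={none}
After op 16 (modify a.txt): modified={a.txt, b.txt, c.txt} staged={none}
After op 17 (git commit): modified={a.txt, b.txt, c.txt} staged={none}
After op 18 (git add a.txt): modified={b.txt, c.txt} staged={a.txt}
After op 19 (git add c.txt): modified={b.txt} staged={a.txt, c.txt}
After op 20 (git reset a.txt): modified={a.txt, b.txt} staged={c.txt}
After op 21 (git add a.txt): modified={b.txt} staged={a.txt, c.txt}
After op 22 (modify b.txt): modified={b.txt} staged={a.txt, c.txt}
After op 23 (git reset c.txt): modified={b.txt, c.txt} staged={a.txt}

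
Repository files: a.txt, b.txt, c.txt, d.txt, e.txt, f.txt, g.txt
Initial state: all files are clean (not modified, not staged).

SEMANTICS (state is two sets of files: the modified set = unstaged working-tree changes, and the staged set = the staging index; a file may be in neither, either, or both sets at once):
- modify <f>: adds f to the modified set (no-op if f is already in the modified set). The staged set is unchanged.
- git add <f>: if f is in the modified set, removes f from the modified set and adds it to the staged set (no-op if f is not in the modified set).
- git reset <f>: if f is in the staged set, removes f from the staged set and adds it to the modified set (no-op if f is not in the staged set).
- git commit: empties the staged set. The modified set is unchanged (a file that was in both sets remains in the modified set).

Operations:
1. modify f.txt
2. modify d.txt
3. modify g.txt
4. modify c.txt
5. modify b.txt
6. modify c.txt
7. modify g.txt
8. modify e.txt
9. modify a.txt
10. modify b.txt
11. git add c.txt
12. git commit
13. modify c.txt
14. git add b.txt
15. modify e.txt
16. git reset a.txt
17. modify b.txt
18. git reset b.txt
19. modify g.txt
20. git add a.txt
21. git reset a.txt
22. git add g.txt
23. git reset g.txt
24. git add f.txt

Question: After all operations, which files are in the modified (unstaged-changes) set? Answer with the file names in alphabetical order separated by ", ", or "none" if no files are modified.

Answer: a.txt, b.txt, c.txt, d.txt, e.txt, g.txt

Derivation:
After op 1 (modify f.txt): modified={f.txt} staged={none}
After op 2 (modify d.txt): modified={d.txt, f.txt} staged={none}
After op 3 (modify g.txt): modified={d.txt, f.txt, g.txt} staged={none}
After op 4 (modify c.txt): modified={c.txt, d.txt, f.txt, g.txt} staged={none}
After op 5 (modify b.txt): modified={b.txt, c.txt, d.txt, f.txt, g.txt} staged={none}
After op 6 (modify c.txt): modified={b.txt, c.txt, d.txt, f.txt, g.txt} staged={none}
After op 7 (modify g.txt): modified={b.txt, c.txt, d.txt, f.txt, g.txt} staged={none}
After op 8 (modify e.txt): modified={b.txt, c.txt, d.txt, e.txt, f.txt, g.txt} staged={none}
After op 9 (modify a.txt): modified={a.txt, b.txt, c.txt, d.txt, e.txt, f.txt, g.txt} staged={none}
After op 10 (modify b.txt): modified={a.txt, b.txt, c.txt, d.txt, e.txt, f.txt, g.txt} staged={none}
After op 11 (git add c.txt): modified={a.txt, b.txt, d.txt, e.txt, f.txt, g.txt} staged={c.txt}
After op 12 (git commit): modified={a.txt, b.txt, d.txt, e.txt, f.txt, g.txt} staged={none}
After op 13 (modify c.txt): modified={a.txt, b.txt, c.txt, d.txt, e.txt, f.txt, g.txt} staged={none}
After op 14 (git add b.txt): modified={a.txt, c.txt, d.txt, e.txt, f.txt, g.txt} staged={b.txt}
After op 15 (modify e.txt): modified={a.txt, c.txt, d.txt, e.txt, f.txt, g.txt} staged={b.txt}
After op 16 (git reset a.txt): modified={a.txt, c.txt, d.txt, e.txt, f.txt, g.txt} staged={b.txt}
After op 17 (modify b.txt): modified={a.txt, b.txt, c.txt, d.txt, e.txt, f.txt, g.txt} staged={b.txt}
After op 18 (git reset b.txt): modified={a.txt, b.txt, c.txt, d.txt, e.txt, f.txt, g.txt} staged={none}
After op 19 (modify g.txt): modified={a.txt, b.txt, c.txt, d.txt, e.txt, f.txt, g.txt} staged={none}
After op 20 (git add a.txt): modified={b.txt, c.txt, d.txt, e.txt, f.txt, g.txt} staged={a.txt}
After op 21 (git reset a.txt): modified={a.txt, b.txt, c.txt, d.txt, e.txt, f.txt, g.txt} staged={none}
After op 22 (git add g.txt): modified={a.txt, b.txt, c.txt, d.txt, e.txt, f.txt} staged={g.txt}
After op 23 (git reset g.txt): modified={a.txt, b.txt, c.txt, d.txt, e.txt, f.txt, g.txt} staged={none}
After op 24 (git add f.txt): modified={a.txt, b.txt, c.txt, d.txt, e.txt, g.txt} staged={f.txt}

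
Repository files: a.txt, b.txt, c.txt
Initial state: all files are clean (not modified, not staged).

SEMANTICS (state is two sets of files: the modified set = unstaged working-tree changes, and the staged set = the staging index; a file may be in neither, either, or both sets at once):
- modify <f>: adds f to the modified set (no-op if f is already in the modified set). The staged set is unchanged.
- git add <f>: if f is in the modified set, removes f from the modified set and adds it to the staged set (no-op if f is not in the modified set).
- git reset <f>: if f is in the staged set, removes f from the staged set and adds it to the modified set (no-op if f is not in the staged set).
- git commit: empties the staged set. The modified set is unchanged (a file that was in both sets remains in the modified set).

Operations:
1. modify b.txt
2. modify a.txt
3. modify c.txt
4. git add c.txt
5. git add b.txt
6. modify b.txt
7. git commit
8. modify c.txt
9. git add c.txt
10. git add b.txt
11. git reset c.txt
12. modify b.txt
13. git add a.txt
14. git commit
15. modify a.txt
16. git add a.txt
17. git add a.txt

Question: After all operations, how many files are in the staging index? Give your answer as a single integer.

Answer: 1

Derivation:
After op 1 (modify b.txt): modified={b.txt} staged={none}
After op 2 (modify a.txt): modified={a.txt, b.txt} staged={none}
After op 3 (modify c.txt): modified={a.txt, b.txt, c.txt} staged={none}
After op 4 (git add c.txt): modified={a.txt, b.txt} staged={c.txt}
After op 5 (git add b.txt): modified={a.txt} staged={b.txt, c.txt}
After op 6 (modify b.txt): modified={a.txt, b.txt} staged={b.txt, c.txt}
After op 7 (git commit): modified={a.txt, b.txt} staged={none}
After op 8 (modify c.txt): modified={a.txt, b.txt, c.txt} staged={none}
After op 9 (git add c.txt): modified={a.txt, b.txt} staged={c.txt}
After op 10 (git add b.txt): modified={a.txt} staged={b.txt, c.txt}
After op 11 (git reset c.txt): modified={a.txt, c.txt} staged={b.txt}
After op 12 (modify b.txt): modified={a.txt, b.txt, c.txt} staged={b.txt}
After op 13 (git add a.txt): modified={b.txt, c.txt} staged={a.txt, b.txt}
After op 14 (git commit): modified={b.txt, c.txt} staged={none}
After op 15 (modify a.txt): modified={a.txt, b.txt, c.txt} staged={none}
After op 16 (git add a.txt): modified={b.txt, c.txt} staged={a.txt}
After op 17 (git add a.txt): modified={b.txt, c.txt} staged={a.txt}
Final staged set: {a.txt} -> count=1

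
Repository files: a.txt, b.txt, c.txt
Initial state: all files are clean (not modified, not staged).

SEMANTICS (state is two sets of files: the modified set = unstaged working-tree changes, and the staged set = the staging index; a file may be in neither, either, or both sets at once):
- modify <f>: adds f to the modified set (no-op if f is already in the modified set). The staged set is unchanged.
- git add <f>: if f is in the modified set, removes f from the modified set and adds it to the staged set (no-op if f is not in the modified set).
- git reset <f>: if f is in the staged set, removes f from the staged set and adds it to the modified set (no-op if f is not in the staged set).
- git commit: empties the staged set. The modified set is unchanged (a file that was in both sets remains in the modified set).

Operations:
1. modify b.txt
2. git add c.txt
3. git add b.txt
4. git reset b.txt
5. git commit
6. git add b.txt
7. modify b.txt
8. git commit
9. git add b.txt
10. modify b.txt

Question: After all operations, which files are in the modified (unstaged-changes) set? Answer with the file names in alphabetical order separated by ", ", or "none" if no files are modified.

After op 1 (modify b.txt): modified={b.txt} staged={none}
After op 2 (git add c.txt): modified={b.txt} staged={none}
After op 3 (git add b.txt): modified={none} staged={b.txt}
After op 4 (git reset b.txt): modified={b.txt} staged={none}
After op 5 (git commit): modified={b.txt} staged={none}
After op 6 (git add b.txt): modified={none} staged={b.txt}
After op 7 (modify b.txt): modified={b.txt} staged={b.txt}
After op 8 (git commit): modified={b.txt} staged={none}
After op 9 (git add b.txt): modified={none} staged={b.txt}
After op 10 (modify b.txt): modified={b.txt} staged={b.txt}

Answer: b.txt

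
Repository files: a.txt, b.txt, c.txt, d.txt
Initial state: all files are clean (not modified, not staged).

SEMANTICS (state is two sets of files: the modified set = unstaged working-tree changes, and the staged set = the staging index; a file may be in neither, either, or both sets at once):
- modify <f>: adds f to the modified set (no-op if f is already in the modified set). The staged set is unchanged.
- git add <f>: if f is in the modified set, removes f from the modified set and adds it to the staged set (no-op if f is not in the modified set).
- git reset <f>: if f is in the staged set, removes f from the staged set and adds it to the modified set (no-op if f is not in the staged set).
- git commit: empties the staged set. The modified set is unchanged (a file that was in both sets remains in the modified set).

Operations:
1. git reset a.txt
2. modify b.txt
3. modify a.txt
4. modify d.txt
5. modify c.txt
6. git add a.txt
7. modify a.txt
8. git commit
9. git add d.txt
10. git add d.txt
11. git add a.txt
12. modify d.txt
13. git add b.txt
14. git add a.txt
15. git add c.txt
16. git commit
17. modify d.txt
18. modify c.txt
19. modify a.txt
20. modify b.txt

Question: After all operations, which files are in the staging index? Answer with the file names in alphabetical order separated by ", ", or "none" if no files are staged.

After op 1 (git reset a.txt): modified={none} staged={none}
After op 2 (modify b.txt): modified={b.txt} staged={none}
After op 3 (modify a.txt): modified={a.txt, b.txt} staged={none}
After op 4 (modify d.txt): modified={a.txt, b.txt, d.txt} staged={none}
After op 5 (modify c.txt): modified={a.txt, b.txt, c.txt, d.txt} staged={none}
After op 6 (git add a.txt): modified={b.txt, c.txt, d.txt} staged={a.txt}
After op 7 (modify a.txt): modified={a.txt, b.txt, c.txt, d.txt} staged={a.txt}
After op 8 (git commit): modified={a.txt, b.txt, c.txt, d.txt} staged={none}
After op 9 (git add d.txt): modified={a.txt, b.txt, c.txt} staged={d.txt}
After op 10 (git add d.txt): modified={a.txt, b.txt, c.txt} staged={d.txt}
After op 11 (git add a.txt): modified={b.txt, c.txt} staged={a.txt, d.txt}
After op 12 (modify d.txt): modified={b.txt, c.txt, d.txt} staged={a.txt, d.txt}
After op 13 (git add b.txt): modified={c.txt, d.txt} staged={a.txt, b.txt, d.txt}
After op 14 (git add a.txt): modified={c.txt, d.txt} staged={a.txt, b.txt, d.txt}
After op 15 (git add c.txt): modified={d.txt} staged={a.txt, b.txt, c.txt, d.txt}
After op 16 (git commit): modified={d.txt} staged={none}
After op 17 (modify d.txt): modified={d.txt} staged={none}
After op 18 (modify c.txt): modified={c.txt, d.txt} staged={none}
After op 19 (modify a.txt): modified={a.txt, c.txt, d.txt} staged={none}
After op 20 (modify b.txt): modified={a.txt, b.txt, c.txt, d.txt} staged={none}

Answer: none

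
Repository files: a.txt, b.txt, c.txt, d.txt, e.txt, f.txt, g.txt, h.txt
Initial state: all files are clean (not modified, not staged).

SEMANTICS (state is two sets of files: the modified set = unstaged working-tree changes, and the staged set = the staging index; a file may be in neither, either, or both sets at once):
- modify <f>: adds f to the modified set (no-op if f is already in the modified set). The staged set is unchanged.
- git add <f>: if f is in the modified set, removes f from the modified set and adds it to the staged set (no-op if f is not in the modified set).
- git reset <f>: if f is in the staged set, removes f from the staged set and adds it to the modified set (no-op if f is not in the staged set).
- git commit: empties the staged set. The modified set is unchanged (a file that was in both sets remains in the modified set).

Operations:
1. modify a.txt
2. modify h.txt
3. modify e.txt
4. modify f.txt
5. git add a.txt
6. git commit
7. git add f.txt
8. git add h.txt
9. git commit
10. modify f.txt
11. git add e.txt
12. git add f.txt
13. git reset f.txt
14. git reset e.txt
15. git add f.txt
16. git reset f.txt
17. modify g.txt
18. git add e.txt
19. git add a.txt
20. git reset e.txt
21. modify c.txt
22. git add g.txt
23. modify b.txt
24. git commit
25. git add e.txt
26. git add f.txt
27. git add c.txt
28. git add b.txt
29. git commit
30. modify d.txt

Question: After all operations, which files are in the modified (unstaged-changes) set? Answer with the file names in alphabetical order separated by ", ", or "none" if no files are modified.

After op 1 (modify a.txt): modified={a.txt} staged={none}
After op 2 (modify h.txt): modified={a.txt, h.txt} staged={none}
After op 3 (modify e.txt): modified={a.txt, e.txt, h.txt} staged={none}
After op 4 (modify f.txt): modified={a.txt, e.txt, f.txt, h.txt} staged={none}
After op 5 (git add a.txt): modified={e.txt, f.txt, h.txt} staged={a.txt}
After op 6 (git commit): modified={e.txt, f.txt, h.txt} staged={none}
After op 7 (git add f.txt): modified={e.txt, h.txt} staged={f.txt}
After op 8 (git add h.txt): modified={e.txt} staged={f.txt, h.txt}
After op 9 (git commit): modified={e.txt} staged={none}
After op 10 (modify f.txt): modified={e.txt, f.txt} staged={none}
After op 11 (git add e.txt): modified={f.txt} staged={e.txt}
After op 12 (git add f.txt): modified={none} staged={e.txt, f.txt}
After op 13 (git reset f.txt): modified={f.txt} staged={e.txt}
After op 14 (git reset e.txt): modified={e.txt, f.txt} staged={none}
After op 15 (git add f.txt): modified={e.txt} staged={f.txt}
After op 16 (git reset f.txt): modified={e.txt, f.txt} staged={none}
After op 17 (modify g.txt): modified={e.txt, f.txt, g.txt} staged={none}
After op 18 (git add e.txt): modified={f.txt, g.txt} staged={e.txt}
After op 19 (git add a.txt): modified={f.txt, g.txt} staged={e.txt}
After op 20 (git reset e.txt): modified={e.txt, f.txt, g.txt} staged={none}
After op 21 (modify c.txt): modified={c.txt, e.txt, f.txt, g.txt} staged={none}
After op 22 (git add g.txt): modified={c.txt, e.txt, f.txt} staged={g.txt}
After op 23 (modify b.txt): modified={b.txt, c.txt, e.txt, f.txt} staged={g.txt}
After op 24 (git commit): modified={b.txt, c.txt, e.txt, f.txt} staged={none}
After op 25 (git add e.txt): modified={b.txt, c.txt, f.txt} staged={e.txt}
After op 26 (git add f.txt): modified={b.txt, c.txt} staged={e.txt, f.txt}
After op 27 (git add c.txt): modified={b.txt} staged={c.txt, e.txt, f.txt}
After op 28 (git add b.txt): modified={none} staged={b.txt, c.txt, e.txt, f.txt}
After op 29 (git commit): modified={none} staged={none}
After op 30 (modify d.txt): modified={d.txt} staged={none}

Answer: d.txt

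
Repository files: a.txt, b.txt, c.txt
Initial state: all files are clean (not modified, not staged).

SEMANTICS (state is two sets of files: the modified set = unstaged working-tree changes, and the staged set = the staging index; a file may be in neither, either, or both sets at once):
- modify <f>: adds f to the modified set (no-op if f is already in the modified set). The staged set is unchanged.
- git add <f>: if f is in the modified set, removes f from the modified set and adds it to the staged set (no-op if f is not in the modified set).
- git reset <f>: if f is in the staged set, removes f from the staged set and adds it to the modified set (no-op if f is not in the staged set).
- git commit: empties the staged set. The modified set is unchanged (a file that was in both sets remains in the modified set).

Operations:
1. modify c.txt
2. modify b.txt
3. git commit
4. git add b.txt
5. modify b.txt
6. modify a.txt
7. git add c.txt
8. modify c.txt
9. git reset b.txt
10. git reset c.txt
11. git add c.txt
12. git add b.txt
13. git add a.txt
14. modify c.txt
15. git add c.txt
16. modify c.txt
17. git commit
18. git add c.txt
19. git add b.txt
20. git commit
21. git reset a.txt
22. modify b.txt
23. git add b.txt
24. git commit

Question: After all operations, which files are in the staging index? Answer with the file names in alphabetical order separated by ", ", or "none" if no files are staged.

Answer: none

Derivation:
After op 1 (modify c.txt): modified={c.txt} staged={none}
After op 2 (modify b.txt): modified={b.txt, c.txt} staged={none}
After op 3 (git commit): modified={b.txt, c.txt} staged={none}
After op 4 (git add b.txt): modified={c.txt} staged={b.txt}
After op 5 (modify b.txt): modified={b.txt, c.txt} staged={b.txt}
After op 6 (modify a.txt): modified={a.txt, b.txt, c.txt} staged={b.txt}
After op 7 (git add c.txt): modified={a.txt, b.txt} staged={b.txt, c.txt}
After op 8 (modify c.txt): modified={a.txt, b.txt, c.txt} staged={b.txt, c.txt}
After op 9 (git reset b.txt): modified={a.txt, b.txt, c.txt} staged={c.txt}
After op 10 (git reset c.txt): modified={a.txt, b.txt, c.txt} staged={none}
After op 11 (git add c.txt): modified={a.txt, b.txt} staged={c.txt}
After op 12 (git add b.txt): modified={a.txt} staged={b.txt, c.txt}
After op 13 (git add a.txt): modified={none} staged={a.txt, b.txt, c.txt}
After op 14 (modify c.txt): modified={c.txt} staged={a.txt, b.txt, c.txt}
After op 15 (git add c.txt): modified={none} staged={a.txt, b.txt, c.txt}
After op 16 (modify c.txt): modified={c.txt} staged={a.txt, b.txt, c.txt}
After op 17 (git commit): modified={c.txt} staged={none}
After op 18 (git add c.txt): modified={none} staged={c.txt}
After op 19 (git add b.txt): modified={none} staged={c.txt}
After op 20 (git commit): modified={none} staged={none}
After op 21 (git reset a.txt): modified={none} staged={none}
After op 22 (modify b.txt): modified={b.txt} staged={none}
After op 23 (git add b.txt): modified={none} staged={b.txt}
After op 24 (git commit): modified={none} staged={none}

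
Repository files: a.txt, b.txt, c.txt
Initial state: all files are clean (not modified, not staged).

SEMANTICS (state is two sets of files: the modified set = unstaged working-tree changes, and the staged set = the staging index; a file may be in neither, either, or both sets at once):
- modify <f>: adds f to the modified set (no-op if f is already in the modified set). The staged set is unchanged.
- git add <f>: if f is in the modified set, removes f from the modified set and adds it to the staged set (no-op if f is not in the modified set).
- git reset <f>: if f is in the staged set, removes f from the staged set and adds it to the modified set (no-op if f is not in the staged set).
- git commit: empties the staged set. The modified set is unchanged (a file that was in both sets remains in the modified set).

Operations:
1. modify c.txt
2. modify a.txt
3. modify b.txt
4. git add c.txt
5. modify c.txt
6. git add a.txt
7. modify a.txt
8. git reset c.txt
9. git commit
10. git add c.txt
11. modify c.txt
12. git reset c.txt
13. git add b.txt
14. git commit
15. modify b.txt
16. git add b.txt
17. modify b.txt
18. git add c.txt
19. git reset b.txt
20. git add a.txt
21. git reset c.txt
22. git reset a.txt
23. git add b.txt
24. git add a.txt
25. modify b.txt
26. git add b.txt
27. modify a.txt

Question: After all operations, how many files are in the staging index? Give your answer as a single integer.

Answer: 2

Derivation:
After op 1 (modify c.txt): modified={c.txt} staged={none}
After op 2 (modify a.txt): modified={a.txt, c.txt} staged={none}
After op 3 (modify b.txt): modified={a.txt, b.txt, c.txt} staged={none}
After op 4 (git add c.txt): modified={a.txt, b.txt} staged={c.txt}
After op 5 (modify c.txt): modified={a.txt, b.txt, c.txt} staged={c.txt}
After op 6 (git add a.txt): modified={b.txt, c.txt} staged={a.txt, c.txt}
After op 7 (modify a.txt): modified={a.txt, b.txt, c.txt} staged={a.txt, c.txt}
After op 8 (git reset c.txt): modified={a.txt, b.txt, c.txt} staged={a.txt}
After op 9 (git commit): modified={a.txt, b.txt, c.txt} staged={none}
After op 10 (git add c.txt): modified={a.txt, b.txt} staged={c.txt}
After op 11 (modify c.txt): modified={a.txt, b.txt, c.txt} staged={c.txt}
After op 12 (git reset c.txt): modified={a.txt, b.txt, c.txt} staged={none}
After op 13 (git add b.txt): modified={a.txt, c.txt} staged={b.txt}
After op 14 (git commit): modified={a.txt, c.txt} staged={none}
After op 15 (modify b.txt): modified={a.txt, b.txt, c.txt} staged={none}
After op 16 (git add b.txt): modified={a.txt, c.txt} staged={b.txt}
After op 17 (modify b.txt): modified={a.txt, b.txt, c.txt} staged={b.txt}
After op 18 (git add c.txt): modified={a.txt, b.txt} staged={b.txt, c.txt}
After op 19 (git reset b.txt): modified={a.txt, b.txt} staged={c.txt}
After op 20 (git add a.txt): modified={b.txt} staged={a.txt, c.txt}
After op 21 (git reset c.txt): modified={b.txt, c.txt} staged={a.txt}
After op 22 (git reset a.txt): modified={a.txt, b.txt, c.txt} staged={none}
After op 23 (git add b.txt): modified={a.txt, c.txt} staged={b.txt}
After op 24 (git add a.txt): modified={c.txt} staged={a.txt, b.txt}
After op 25 (modify b.txt): modified={b.txt, c.txt} staged={a.txt, b.txt}
After op 26 (git add b.txt): modified={c.txt} staged={a.txt, b.txt}
After op 27 (modify a.txt): modified={a.txt, c.txt} staged={a.txt, b.txt}
Final staged set: {a.txt, b.txt} -> count=2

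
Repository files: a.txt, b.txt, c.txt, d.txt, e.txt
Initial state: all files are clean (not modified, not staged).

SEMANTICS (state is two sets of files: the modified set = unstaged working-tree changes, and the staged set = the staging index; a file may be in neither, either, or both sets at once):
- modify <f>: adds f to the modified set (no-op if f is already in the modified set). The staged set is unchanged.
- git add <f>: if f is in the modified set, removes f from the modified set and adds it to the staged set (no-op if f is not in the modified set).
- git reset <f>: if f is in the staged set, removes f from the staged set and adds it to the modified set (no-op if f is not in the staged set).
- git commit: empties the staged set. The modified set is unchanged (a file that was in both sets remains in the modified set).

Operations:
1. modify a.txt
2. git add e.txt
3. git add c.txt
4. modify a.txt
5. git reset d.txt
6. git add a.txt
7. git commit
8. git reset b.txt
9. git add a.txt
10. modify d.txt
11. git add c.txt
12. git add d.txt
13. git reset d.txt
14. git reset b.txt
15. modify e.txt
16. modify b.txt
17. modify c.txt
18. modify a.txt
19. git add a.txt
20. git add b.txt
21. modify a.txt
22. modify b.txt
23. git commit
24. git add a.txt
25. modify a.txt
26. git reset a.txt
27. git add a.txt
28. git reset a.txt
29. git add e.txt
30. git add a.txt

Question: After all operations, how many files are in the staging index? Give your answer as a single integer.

Answer: 2

Derivation:
After op 1 (modify a.txt): modified={a.txt} staged={none}
After op 2 (git add e.txt): modified={a.txt} staged={none}
After op 3 (git add c.txt): modified={a.txt} staged={none}
After op 4 (modify a.txt): modified={a.txt} staged={none}
After op 5 (git reset d.txt): modified={a.txt} staged={none}
After op 6 (git add a.txt): modified={none} staged={a.txt}
After op 7 (git commit): modified={none} staged={none}
After op 8 (git reset b.txt): modified={none} staged={none}
After op 9 (git add a.txt): modified={none} staged={none}
After op 10 (modify d.txt): modified={d.txt} staged={none}
After op 11 (git add c.txt): modified={d.txt} staged={none}
After op 12 (git add d.txt): modified={none} staged={d.txt}
After op 13 (git reset d.txt): modified={d.txt} staged={none}
After op 14 (git reset b.txt): modified={d.txt} staged={none}
After op 15 (modify e.txt): modified={d.txt, e.txt} staged={none}
After op 16 (modify b.txt): modified={b.txt, d.txt, e.txt} staged={none}
After op 17 (modify c.txt): modified={b.txt, c.txt, d.txt, e.txt} staged={none}
After op 18 (modify a.txt): modified={a.txt, b.txt, c.txt, d.txt, e.txt} staged={none}
After op 19 (git add a.txt): modified={b.txt, c.txt, d.txt, e.txt} staged={a.txt}
After op 20 (git add b.txt): modified={c.txt, d.txt, e.txt} staged={a.txt, b.txt}
After op 21 (modify a.txt): modified={a.txt, c.txt, d.txt, e.txt} staged={a.txt, b.txt}
After op 22 (modify b.txt): modified={a.txt, b.txt, c.txt, d.txt, e.txt} staged={a.txt, b.txt}
After op 23 (git commit): modified={a.txt, b.txt, c.txt, d.txt, e.txt} staged={none}
After op 24 (git add a.txt): modified={b.txt, c.txt, d.txt, e.txt} staged={a.txt}
After op 25 (modify a.txt): modified={a.txt, b.txt, c.txt, d.txt, e.txt} staged={a.txt}
After op 26 (git reset a.txt): modified={a.txt, b.txt, c.txt, d.txt, e.txt} staged={none}
After op 27 (git add a.txt): modified={b.txt, c.txt, d.txt, e.txt} staged={a.txt}
After op 28 (git reset a.txt): modified={a.txt, b.txt, c.txt, d.txt, e.txt} staged={none}
After op 29 (git add e.txt): modified={a.txt, b.txt, c.txt, d.txt} staged={e.txt}
After op 30 (git add a.txt): modified={b.txt, c.txt, d.txt} staged={a.txt, e.txt}
Final staged set: {a.txt, e.txt} -> count=2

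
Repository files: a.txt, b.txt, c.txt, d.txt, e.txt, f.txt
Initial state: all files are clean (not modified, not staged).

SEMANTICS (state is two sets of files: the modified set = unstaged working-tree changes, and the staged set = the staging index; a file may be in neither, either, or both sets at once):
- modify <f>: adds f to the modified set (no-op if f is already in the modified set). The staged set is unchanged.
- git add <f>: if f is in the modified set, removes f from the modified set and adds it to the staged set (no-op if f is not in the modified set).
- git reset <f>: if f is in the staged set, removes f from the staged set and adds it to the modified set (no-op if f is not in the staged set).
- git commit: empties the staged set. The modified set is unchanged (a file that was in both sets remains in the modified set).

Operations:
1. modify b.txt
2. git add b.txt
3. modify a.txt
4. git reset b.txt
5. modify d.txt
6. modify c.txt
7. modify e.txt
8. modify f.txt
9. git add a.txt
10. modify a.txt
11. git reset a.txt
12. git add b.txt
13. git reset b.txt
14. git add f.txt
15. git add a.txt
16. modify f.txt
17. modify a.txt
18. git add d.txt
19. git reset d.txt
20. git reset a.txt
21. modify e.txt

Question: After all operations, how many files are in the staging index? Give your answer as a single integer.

After op 1 (modify b.txt): modified={b.txt} staged={none}
After op 2 (git add b.txt): modified={none} staged={b.txt}
After op 3 (modify a.txt): modified={a.txt} staged={b.txt}
After op 4 (git reset b.txt): modified={a.txt, b.txt} staged={none}
After op 5 (modify d.txt): modified={a.txt, b.txt, d.txt} staged={none}
After op 6 (modify c.txt): modified={a.txt, b.txt, c.txt, d.txt} staged={none}
After op 7 (modify e.txt): modified={a.txt, b.txt, c.txt, d.txt, e.txt} staged={none}
After op 8 (modify f.txt): modified={a.txt, b.txt, c.txt, d.txt, e.txt, f.txt} staged={none}
After op 9 (git add a.txt): modified={b.txt, c.txt, d.txt, e.txt, f.txt} staged={a.txt}
After op 10 (modify a.txt): modified={a.txt, b.txt, c.txt, d.txt, e.txt, f.txt} staged={a.txt}
After op 11 (git reset a.txt): modified={a.txt, b.txt, c.txt, d.txt, e.txt, f.txt} staged={none}
After op 12 (git add b.txt): modified={a.txt, c.txt, d.txt, e.txt, f.txt} staged={b.txt}
After op 13 (git reset b.txt): modified={a.txt, b.txt, c.txt, d.txt, e.txt, f.txt} staged={none}
After op 14 (git add f.txt): modified={a.txt, b.txt, c.txt, d.txt, e.txt} staged={f.txt}
After op 15 (git add a.txt): modified={b.txt, c.txt, d.txt, e.txt} staged={a.txt, f.txt}
After op 16 (modify f.txt): modified={b.txt, c.txt, d.txt, e.txt, f.txt} staged={a.txt, f.txt}
After op 17 (modify a.txt): modified={a.txt, b.txt, c.txt, d.txt, e.txt, f.txt} staged={a.txt, f.txt}
After op 18 (git add d.txt): modified={a.txt, b.txt, c.txt, e.txt, f.txt} staged={a.txt, d.txt, f.txt}
After op 19 (git reset d.txt): modified={a.txt, b.txt, c.txt, d.txt, e.txt, f.txt} staged={a.txt, f.txt}
After op 20 (git reset a.txt): modified={a.txt, b.txt, c.txt, d.txt, e.txt, f.txt} staged={f.txt}
After op 21 (modify e.txt): modified={a.txt, b.txt, c.txt, d.txt, e.txt, f.txt} staged={f.txt}
Final staged set: {f.txt} -> count=1

Answer: 1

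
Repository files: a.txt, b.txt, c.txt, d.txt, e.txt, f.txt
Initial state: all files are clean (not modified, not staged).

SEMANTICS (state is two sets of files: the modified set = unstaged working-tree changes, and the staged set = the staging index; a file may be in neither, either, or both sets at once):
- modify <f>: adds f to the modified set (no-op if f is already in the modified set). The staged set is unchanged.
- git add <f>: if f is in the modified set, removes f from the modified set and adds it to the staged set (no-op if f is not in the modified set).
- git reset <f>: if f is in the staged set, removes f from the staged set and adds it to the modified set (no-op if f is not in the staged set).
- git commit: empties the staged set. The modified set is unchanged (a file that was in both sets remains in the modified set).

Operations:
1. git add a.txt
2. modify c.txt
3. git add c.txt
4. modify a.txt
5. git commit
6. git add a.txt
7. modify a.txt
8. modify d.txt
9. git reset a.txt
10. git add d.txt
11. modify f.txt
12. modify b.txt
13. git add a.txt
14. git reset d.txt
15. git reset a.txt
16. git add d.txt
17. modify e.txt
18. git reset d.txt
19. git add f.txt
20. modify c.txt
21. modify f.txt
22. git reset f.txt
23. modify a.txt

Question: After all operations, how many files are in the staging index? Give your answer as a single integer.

Answer: 0

Derivation:
After op 1 (git add a.txt): modified={none} staged={none}
After op 2 (modify c.txt): modified={c.txt} staged={none}
After op 3 (git add c.txt): modified={none} staged={c.txt}
After op 4 (modify a.txt): modified={a.txt} staged={c.txt}
After op 5 (git commit): modified={a.txt} staged={none}
After op 6 (git add a.txt): modified={none} staged={a.txt}
After op 7 (modify a.txt): modified={a.txt} staged={a.txt}
After op 8 (modify d.txt): modified={a.txt, d.txt} staged={a.txt}
After op 9 (git reset a.txt): modified={a.txt, d.txt} staged={none}
After op 10 (git add d.txt): modified={a.txt} staged={d.txt}
After op 11 (modify f.txt): modified={a.txt, f.txt} staged={d.txt}
After op 12 (modify b.txt): modified={a.txt, b.txt, f.txt} staged={d.txt}
After op 13 (git add a.txt): modified={b.txt, f.txt} staged={a.txt, d.txt}
After op 14 (git reset d.txt): modified={b.txt, d.txt, f.txt} staged={a.txt}
After op 15 (git reset a.txt): modified={a.txt, b.txt, d.txt, f.txt} staged={none}
After op 16 (git add d.txt): modified={a.txt, b.txt, f.txt} staged={d.txt}
After op 17 (modify e.txt): modified={a.txt, b.txt, e.txt, f.txt} staged={d.txt}
After op 18 (git reset d.txt): modified={a.txt, b.txt, d.txt, e.txt, f.txt} staged={none}
After op 19 (git add f.txt): modified={a.txt, b.txt, d.txt, e.txt} staged={f.txt}
After op 20 (modify c.txt): modified={a.txt, b.txt, c.txt, d.txt, e.txt} staged={f.txt}
After op 21 (modify f.txt): modified={a.txt, b.txt, c.txt, d.txt, e.txt, f.txt} staged={f.txt}
After op 22 (git reset f.txt): modified={a.txt, b.txt, c.txt, d.txt, e.txt, f.txt} staged={none}
After op 23 (modify a.txt): modified={a.txt, b.txt, c.txt, d.txt, e.txt, f.txt} staged={none}
Final staged set: {none} -> count=0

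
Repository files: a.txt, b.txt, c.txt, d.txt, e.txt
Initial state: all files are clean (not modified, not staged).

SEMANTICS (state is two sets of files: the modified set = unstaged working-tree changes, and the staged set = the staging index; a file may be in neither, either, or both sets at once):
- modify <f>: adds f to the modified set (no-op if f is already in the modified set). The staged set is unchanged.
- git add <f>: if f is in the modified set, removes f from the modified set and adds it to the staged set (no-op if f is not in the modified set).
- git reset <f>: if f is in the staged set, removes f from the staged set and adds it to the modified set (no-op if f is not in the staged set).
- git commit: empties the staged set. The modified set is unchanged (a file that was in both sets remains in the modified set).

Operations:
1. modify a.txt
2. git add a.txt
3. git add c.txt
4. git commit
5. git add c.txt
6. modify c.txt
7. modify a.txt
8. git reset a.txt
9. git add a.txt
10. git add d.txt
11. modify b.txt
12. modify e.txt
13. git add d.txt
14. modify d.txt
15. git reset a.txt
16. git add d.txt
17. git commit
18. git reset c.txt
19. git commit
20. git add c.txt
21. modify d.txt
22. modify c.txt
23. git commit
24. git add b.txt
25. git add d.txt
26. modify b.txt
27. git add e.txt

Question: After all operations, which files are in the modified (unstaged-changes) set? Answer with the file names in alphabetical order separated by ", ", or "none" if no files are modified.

Answer: a.txt, b.txt, c.txt

Derivation:
After op 1 (modify a.txt): modified={a.txt} staged={none}
After op 2 (git add a.txt): modified={none} staged={a.txt}
After op 3 (git add c.txt): modified={none} staged={a.txt}
After op 4 (git commit): modified={none} staged={none}
After op 5 (git add c.txt): modified={none} staged={none}
After op 6 (modify c.txt): modified={c.txt} staged={none}
After op 7 (modify a.txt): modified={a.txt, c.txt} staged={none}
After op 8 (git reset a.txt): modified={a.txt, c.txt} staged={none}
After op 9 (git add a.txt): modified={c.txt} staged={a.txt}
After op 10 (git add d.txt): modified={c.txt} staged={a.txt}
After op 11 (modify b.txt): modified={b.txt, c.txt} staged={a.txt}
After op 12 (modify e.txt): modified={b.txt, c.txt, e.txt} staged={a.txt}
After op 13 (git add d.txt): modified={b.txt, c.txt, e.txt} staged={a.txt}
After op 14 (modify d.txt): modified={b.txt, c.txt, d.txt, e.txt} staged={a.txt}
After op 15 (git reset a.txt): modified={a.txt, b.txt, c.txt, d.txt, e.txt} staged={none}
After op 16 (git add d.txt): modified={a.txt, b.txt, c.txt, e.txt} staged={d.txt}
After op 17 (git commit): modified={a.txt, b.txt, c.txt, e.txt} staged={none}
After op 18 (git reset c.txt): modified={a.txt, b.txt, c.txt, e.txt} staged={none}
After op 19 (git commit): modified={a.txt, b.txt, c.txt, e.txt} staged={none}
After op 20 (git add c.txt): modified={a.txt, b.txt, e.txt} staged={c.txt}
After op 21 (modify d.txt): modified={a.txt, b.txt, d.txt, e.txt} staged={c.txt}
After op 22 (modify c.txt): modified={a.txt, b.txt, c.txt, d.txt, e.txt} staged={c.txt}
After op 23 (git commit): modified={a.txt, b.txt, c.txt, d.txt, e.txt} staged={none}
After op 24 (git add b.txt): modified={a.txt, c.txt, d.txt, e.txt} staged={b.txt}
After op 25 (git add d.txt): modified={a.txt, c.txt, e.txt} staged={b.txt, d.txt}
After op 26 (modify b.txt): modified={a.txt, b.txt, c.txt, e.txt} staged={b.txt, d.txt}
After op 27 (git add e.txt): modified={a.txt, b.txt, c.txt} staged={b.txt, d.txt, e.txt}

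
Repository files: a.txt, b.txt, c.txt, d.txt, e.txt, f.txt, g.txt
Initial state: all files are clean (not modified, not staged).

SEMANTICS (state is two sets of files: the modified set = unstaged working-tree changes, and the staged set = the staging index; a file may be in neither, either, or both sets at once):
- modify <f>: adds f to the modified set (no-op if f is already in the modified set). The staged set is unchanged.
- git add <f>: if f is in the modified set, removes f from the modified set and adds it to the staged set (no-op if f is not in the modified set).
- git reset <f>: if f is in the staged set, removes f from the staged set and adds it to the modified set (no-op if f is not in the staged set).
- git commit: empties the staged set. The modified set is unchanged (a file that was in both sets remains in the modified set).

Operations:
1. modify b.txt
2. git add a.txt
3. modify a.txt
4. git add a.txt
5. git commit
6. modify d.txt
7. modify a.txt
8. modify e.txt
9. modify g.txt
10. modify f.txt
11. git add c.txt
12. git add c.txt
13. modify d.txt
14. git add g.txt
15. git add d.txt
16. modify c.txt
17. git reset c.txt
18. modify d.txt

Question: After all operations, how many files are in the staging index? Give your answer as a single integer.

Answer: 2

Derivation:
After op 1 (modify b.txt): modified={b.txt} staged={none}
After op 2 (git add a.txt): modified={b.txt} staged={none}
After op 3 (modify a.txt): modified={a.txt, b.txt} staged={none}
After op 4 (git add a.txt): modified={b.txt} staged={a.txt}
After op 5 (git commit): modified={b.txt} staged={none}
After op 6 (modify d.txt): modified={b.txt, d.txt} staged={none}
After op 7 (modify a.txt): modified={a.txt, b.txt, d.txt} staged={none}
After op 8 (modify e.txt): modified={a.txt, b.txt, d.txt, e.txt} staged={none}
After op 9 (modify g.txt): modified={a.txt, b.txt, d.txt, e.txt, g.txt} staged={none}
After op 10 (modify f.txt): modified={a.txt, b.txt, d.txt, e.txt, f.txt, g.txt} staged={none}
After op 11 (git add c.txt): modified={a.txt, b.txt, d.txt, e.txt, f.txt, g.txt} staged={none}
After op 12 (git add c.txt): modified={a.txt, b.txt, d.txt, e.txt, f.txt, g.txt} staged={none}
After op 13 (modify d.txt): modified={a.txt, b.txt, d.txt, e.txt, f.txt, g.txt} staged={none}
After op 14 (git add g.txt): modified={a.txt, b.txt, d.txt, e.txt, f.txt} staged={g.txt}
After op 15 (git add d.txt): modified={a.txt, b.txt, e.txt, f.txt} staged={d.txt, g.txt}
After op 16 (modify c.txt): modified={a.txt, b.txt, c.txt, e.txt, f.txt} staged={d.txt, g.txt}
After op 17 (git reset c.txt): modified={a.txt, b.txt, c.txt, e.txt, f.txt} staged={d.txt, g.txt}
After op 18 (modify d.txt): modified={a.txt, b.txt, c.txt, d.txt, e.txt, f.txt} staged={d.txt, g.txt}
Final staged set: {d.txt, g.txt} -> count=2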